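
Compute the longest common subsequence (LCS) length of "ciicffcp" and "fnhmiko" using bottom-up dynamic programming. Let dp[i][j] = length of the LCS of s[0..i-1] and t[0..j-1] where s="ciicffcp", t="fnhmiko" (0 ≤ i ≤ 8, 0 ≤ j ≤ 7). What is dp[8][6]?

1

   ''  f  n  h  m  i  k  o
''  0  0  0  0  0  0  0  0
 c  0  0  0  0  0  0  0  0
 i  0  0  0  0  0  1  1  1
 i  0  0  0  0  0  1  1  1
 c  0  0  0  0  0  1  1  1
 f  0  1  1  1  1  1  1  1
 f  0  1  1  1  1  1  1  1
 c  0  1  1  1  1  1  1  1
 p  0  1  1  1  1  1  1  1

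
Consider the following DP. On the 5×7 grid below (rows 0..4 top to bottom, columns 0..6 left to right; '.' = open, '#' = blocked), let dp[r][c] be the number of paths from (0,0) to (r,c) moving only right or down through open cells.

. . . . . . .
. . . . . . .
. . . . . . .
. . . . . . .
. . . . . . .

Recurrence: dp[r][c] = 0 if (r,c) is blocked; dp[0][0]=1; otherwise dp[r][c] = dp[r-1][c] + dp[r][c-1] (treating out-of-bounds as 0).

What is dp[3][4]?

r\c   0   1   2   3   4   5   6
  0   1   1   1   1   1   1   1
  1   1   2   3   4   5   6   7
  2   1   3   6  10  15  21  28
  3   1   4  10  20  35  56  84
  4   1   5  15  35  70 126 210

35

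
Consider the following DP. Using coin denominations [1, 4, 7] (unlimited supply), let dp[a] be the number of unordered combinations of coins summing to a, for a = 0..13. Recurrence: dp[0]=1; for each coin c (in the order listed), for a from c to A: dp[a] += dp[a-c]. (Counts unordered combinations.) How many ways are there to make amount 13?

after  coin     0     1     2     3     4     5     6     7     8     9    10    11    12    13
          1     1     1     1     1     1     1     1     1     1     1     1     1     1     1
          4     1     1     1     1     2     2     2     2     3     3     3     3     4     4
          7     1     1     1     1     2     2     2     3     4     4     4     5     6     6

6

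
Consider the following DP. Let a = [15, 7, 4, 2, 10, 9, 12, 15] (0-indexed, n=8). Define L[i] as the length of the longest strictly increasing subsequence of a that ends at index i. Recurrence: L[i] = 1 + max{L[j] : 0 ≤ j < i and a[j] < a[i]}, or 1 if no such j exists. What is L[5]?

   i    0    1    2    3    4    5    6    7
a[i]   15    7    4    2   10    9   12   15
L[i]    1    1    1    1    2    2    3    4

2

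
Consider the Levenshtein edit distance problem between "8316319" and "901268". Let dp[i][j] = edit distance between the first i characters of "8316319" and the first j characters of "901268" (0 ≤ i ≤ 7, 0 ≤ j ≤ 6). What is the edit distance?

   ''  9  0  1  2  6  8
''  0  1  2  3  4  5  6
 8  1  1  2  3  4  5  5
 3  2  2  2  3  4  5  6
 1  3  3  3  2  3  4  5
 6  4  4  4  3  3  3  4
 3  5  5  5  4  4  4  4
 1  6  6  6  5  5  5  5
 9  7  6  7  6  6  6  6

6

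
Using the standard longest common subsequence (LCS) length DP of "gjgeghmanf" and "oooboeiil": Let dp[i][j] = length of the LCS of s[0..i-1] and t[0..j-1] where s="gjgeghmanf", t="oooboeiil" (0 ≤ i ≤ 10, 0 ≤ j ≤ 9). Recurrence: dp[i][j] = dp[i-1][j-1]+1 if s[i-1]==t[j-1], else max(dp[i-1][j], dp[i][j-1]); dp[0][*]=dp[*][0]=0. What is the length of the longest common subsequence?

   ''  o  o  o  b  o  e  i  i  l
''  0  0  0  0  0  0  0  0  0  0
 g  0  0  0  0  0  0  0  0  0  0
 j  0  0  0  0  0  0  0  0  0  0
 g  0  0  0  0  0  0  0  0  0  0
 e  0  0  0  0  0  0  1  1  1  1
 g  0  0  0  0  0  0  1  1  1  1
 h  0  0  0  0  0  0  1  1  1  1
 m  0  0  0  0  0  0  1  1  1  1
 a  0  0  0  0  0  0  1  1  1  1
 n  0  0  0  0  0  0  1  1  1  1
 f  0  0  0  0  0  0  1  1  1  1

1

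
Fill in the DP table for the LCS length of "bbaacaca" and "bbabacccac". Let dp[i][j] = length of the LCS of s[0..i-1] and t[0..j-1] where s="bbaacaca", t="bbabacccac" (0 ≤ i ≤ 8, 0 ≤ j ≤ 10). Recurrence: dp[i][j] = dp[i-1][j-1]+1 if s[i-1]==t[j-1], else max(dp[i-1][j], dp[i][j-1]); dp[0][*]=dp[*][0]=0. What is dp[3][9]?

   ''  b  b  a  b  a  c  c  c  a  c
''  0  0  0  0  0  0  0  0  0  0  0
 b  0  1  1  1  1  1  1  1  1  1  1
 b  0  1  2  2  2  2  2  2  2  2  2
 a  0  1  2  3  3  3  3  3  3  3  3
 a  0  1  2  3  3  4  4  4  4  4  4
 c  0  1  2  3  3  4  5  5  5  5  5
 a  0  1  2  3  3  4  5  5  5  6  6
 c  0  1  2  3  3  4  5  6  6  6  7
 a  0  1  2  3  3  4  5  6  6  7  7

3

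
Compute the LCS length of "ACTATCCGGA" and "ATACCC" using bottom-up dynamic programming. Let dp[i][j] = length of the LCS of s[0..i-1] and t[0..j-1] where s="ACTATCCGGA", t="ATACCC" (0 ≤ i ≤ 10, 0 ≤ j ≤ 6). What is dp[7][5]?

5

   ''  A  T  A  C  C  C
''  0  0  0  0  0  0  0
 A  0  1  1  1  1  1  1
 C  0  1  1  1  2  2  2
 T  0  1  2  2  2  2  2
 A  0  1  2  3  3  3  3
 T  0  1  2  3  3  3  3
 C  0  1  2  3  4  4  4
 C  0  1  2  3  4  5  5
 G  0  1  2  3  4  5  5
 G  0  1  2  3  4  5  5
 A  0  1  2  3  4  5  5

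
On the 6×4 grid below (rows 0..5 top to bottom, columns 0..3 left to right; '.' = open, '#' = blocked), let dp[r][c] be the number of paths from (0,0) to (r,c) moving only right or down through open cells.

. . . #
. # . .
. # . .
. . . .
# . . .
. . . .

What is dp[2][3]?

r\c   0   1   2   3
  0   1   1   1   0
  1   1   0   1   1
  2   1   0   1   2
  3   1   1   2   4
  4   0   1   3   7
  5   0   1   4  11

2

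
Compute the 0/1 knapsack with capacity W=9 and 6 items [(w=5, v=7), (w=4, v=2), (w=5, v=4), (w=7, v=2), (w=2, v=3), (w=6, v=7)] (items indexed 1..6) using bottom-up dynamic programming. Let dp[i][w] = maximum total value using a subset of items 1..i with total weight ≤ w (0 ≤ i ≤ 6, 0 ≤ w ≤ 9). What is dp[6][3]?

3

i\w   0   1   2   3   4   5   6   7   8   9
  0   0   0   0   0   0   0   0   0   0   0
  1   0   0   0   0   0   7   7   7   7   7
  2   0   0   0   0   2   7   7   7   7   9
  3   0   0   0   0   2   7   7   7   7   9
  4   0   0   0   0   2   7   7   7   7   9
  5   0   0   3   3   3   7   7  10  10  10
  6   0   0   3   3   3   7   7  10  10  10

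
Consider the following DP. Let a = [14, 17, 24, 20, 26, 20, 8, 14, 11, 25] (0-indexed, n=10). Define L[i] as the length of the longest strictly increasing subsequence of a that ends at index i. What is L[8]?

2

   i    0    1    2    3    4    5    6    7    8    9
a[i]   14   17   24   20   26   20    8   14   11   25
L[i]    1    2    3    3    4    3    1    2    2    4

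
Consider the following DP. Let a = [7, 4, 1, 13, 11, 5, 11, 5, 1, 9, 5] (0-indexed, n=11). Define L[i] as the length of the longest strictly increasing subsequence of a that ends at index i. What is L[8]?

1

   i    0    1    2    3    4    5    6    7    8    9   10
a[i]    7    4    1   13   11    5   11    5    1    9    5
L[i]    1    1    1    2    2    2    3    2    1    3    2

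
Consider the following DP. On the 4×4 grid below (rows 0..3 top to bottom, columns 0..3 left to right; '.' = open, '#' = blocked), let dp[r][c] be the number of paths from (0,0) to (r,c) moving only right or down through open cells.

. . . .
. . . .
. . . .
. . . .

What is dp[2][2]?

r\c   0   1   2   3
  0   1   1   1   1
  1   1   2   3   4
  2   1   3   6  10
  3   1   4  10  20

6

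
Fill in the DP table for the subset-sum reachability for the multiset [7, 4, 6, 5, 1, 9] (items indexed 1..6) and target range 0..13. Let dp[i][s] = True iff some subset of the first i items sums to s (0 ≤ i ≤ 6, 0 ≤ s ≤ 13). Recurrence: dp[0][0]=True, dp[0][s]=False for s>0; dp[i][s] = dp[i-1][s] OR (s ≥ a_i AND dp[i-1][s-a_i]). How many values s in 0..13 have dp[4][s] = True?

10

i\s   0   1   2   3   4   5   6   7   8   9  10  11  12  13
  0   T   F   F   F   F   F   F   F   F   F   F   F   F   F
  1   T   F   F   F   F   F   F   T   F   F   F   F   F   F
  2   T   F   F   F   T   F   F   T   F   F   F   T   F   F
  3   T   F   F   F   T   F   T   T   F   F   T   T   F   T
  4   T   F   F   F   T   T   T   T   F   T   T   T   T   T
  5   T   T   F   F   T   T   T   T   T   T   T   T   T   T
  6   T   T   F   F   T   T   T   T   T   T   T   T   T   T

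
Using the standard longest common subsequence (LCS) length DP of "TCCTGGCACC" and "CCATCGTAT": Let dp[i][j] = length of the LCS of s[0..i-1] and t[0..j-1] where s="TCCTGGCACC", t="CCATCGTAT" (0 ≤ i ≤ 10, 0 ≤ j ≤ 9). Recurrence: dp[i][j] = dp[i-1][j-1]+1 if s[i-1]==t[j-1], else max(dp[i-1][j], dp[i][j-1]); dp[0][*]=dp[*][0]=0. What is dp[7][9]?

4

   ''  C  C  A  T  C  G  T  A  T
''  0  0  0  0  0  0  0  0  0  0
 T  0  0  0  0  1  1  1  1  1  1
 C  0  1  1  1  1  2  2  2  2  2
 C  0  1  2  2  2  2  2  2  2  2
 T  0  1  2  2  3  3  3  3  3  3
 G  0  1  2  2  3  3  4  4  4  4
 G  0  1  2  2  3  3  4  4  4  4
 C  0  1  2  2  3  4  4  4  4  4
 A  0  1  2  3  3  4  4  4  5  5
 C  0  1  2  3  3  4  4  4  5  5
 C  0  1  2  3  3  4  4  4  5  5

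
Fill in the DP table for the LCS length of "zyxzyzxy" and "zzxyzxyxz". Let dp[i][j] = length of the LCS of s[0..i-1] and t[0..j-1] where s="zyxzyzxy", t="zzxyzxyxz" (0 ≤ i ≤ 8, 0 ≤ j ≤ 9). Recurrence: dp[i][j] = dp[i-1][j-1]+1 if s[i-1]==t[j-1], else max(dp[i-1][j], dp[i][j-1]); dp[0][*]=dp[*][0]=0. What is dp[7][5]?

4

   ''  z  z  x  y  z  x  y  x  z
''  0  0  0  0  0  0  0  0  0  0
 z  0  1  1  1  1  1  1  1  1  1
 y  0  1  1  1  2  2  2  2  2  2
 x  0  1  1  2  2  2  3  3  3  3
 z  0  1  2  2  2  3  3  3  3  4
 y  0  1  2  2  3  3  3  4  4  4
 z  0  1  2  2  3  4  4  4  4  5
 x  0  1  2  3  3  4  5  5  5  5
 y  0  1  2  3  4  4  5  6  6  6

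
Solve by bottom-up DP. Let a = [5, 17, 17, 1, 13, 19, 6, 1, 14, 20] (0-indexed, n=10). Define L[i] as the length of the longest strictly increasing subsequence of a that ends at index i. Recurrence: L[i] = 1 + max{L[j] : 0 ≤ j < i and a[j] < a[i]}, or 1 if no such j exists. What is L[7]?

   i    0    1    2    3    4    5    6    7    8    9
a[i]    5   17   17    1   13   19    6    1   14   20
L[i]    1    2    2    1    2    3    2    1    3    4

1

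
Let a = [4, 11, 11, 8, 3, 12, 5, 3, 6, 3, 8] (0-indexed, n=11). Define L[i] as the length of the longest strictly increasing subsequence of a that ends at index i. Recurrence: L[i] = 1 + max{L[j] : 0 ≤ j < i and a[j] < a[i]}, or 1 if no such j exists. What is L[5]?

   i    0    1    2    3    4    5    6    7    8    9   10
a[i]    4   11   11    8    3   12    5    3    6    3    8
L[i]    1    2    2    2    1    3    2    1    3    1    4

3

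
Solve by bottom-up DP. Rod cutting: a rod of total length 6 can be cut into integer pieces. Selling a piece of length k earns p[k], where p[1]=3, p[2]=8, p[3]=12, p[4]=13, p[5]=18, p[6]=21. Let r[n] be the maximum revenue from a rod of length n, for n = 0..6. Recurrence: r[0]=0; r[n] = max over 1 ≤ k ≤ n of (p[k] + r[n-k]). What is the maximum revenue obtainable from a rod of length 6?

24

   n    0    1    2    3    4    5    6
r[n]    0    3    8   12   16   20   24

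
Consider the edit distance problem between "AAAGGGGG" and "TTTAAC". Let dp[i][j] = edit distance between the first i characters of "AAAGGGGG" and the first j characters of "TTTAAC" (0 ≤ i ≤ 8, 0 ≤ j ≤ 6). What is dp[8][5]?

   ''  T  T  T  A  A  C
''  0  1  2  3  4  5  6
 A  1  1  2  3  3  4  5
 A  2  2  2  3  3  3  4
 A  3  3  3  3  3  3  4
 G  4  4  4  4  4  4  4
 G  5  5  5  5  5  5  5
 G  6  6  6  6  6  6  6
 G  7  7  7  7  7  7  7
 G  8  8  8  8  8  8  8

8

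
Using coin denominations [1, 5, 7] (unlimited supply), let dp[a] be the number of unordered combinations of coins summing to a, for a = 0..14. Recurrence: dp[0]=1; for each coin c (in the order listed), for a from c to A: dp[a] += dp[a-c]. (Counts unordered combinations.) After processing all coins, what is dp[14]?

6

after  coin     0     1     2     3     4     5     6     7     8     9    10    11    12    13    14
          1     1     1     1     1     1     1     1     1     1     1     1     1     1     1     1
          5     1     1     1     1     1     2     2     2     2     2     3     3     3     3     3
          7     1     1     1     1     1     2     2     3     3     3     4     4     5     5     6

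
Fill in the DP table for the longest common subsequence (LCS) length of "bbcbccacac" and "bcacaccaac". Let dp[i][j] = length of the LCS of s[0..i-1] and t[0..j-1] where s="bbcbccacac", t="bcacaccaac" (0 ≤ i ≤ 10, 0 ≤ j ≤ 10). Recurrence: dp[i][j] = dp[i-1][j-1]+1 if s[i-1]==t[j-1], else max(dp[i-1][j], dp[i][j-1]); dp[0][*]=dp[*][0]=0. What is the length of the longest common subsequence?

   ''  b  c  a  c  a  c  c  a  a  c
''  0  0  0  0  0  0  0  0  0  0  0
 b  0  1  1  1  1  1  1  1  1  1  1
 b  0  1  1  1  1  1  1  1  1  1  1
 c  0  1  2  2  2  2  2  2  2  2  2
 b  0  1  2  2  2  2  2  2  2  2  2
 c  0  1  2  2  3  3  3  3  3  3  3
 c  0  1  2  2  3  3  4  4  4  4  4
 a  0  1  2  3  3  4  4  4  5  5  5
 c  0  1  2  3  4  4  5  5  5  5  6
 a  0  1  2  3  4  5  5  5  6  6  6
 c  0  1  2  3  4  5  6  6  6  6  7

7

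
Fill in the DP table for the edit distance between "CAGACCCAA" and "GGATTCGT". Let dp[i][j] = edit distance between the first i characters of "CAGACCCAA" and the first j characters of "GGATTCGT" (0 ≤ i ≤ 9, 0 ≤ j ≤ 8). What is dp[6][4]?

4

   ''  G  G  A  T  T  C  G  T
''  0  1  2  3  4  5  6  7  8
 C  1  1  2  3  4  5  5  6  7
 A  2  2  2  2  3  4  5  6  7
 G  3  2  2  3  3  4  5  5  6
 A  4  3  3  2  3  4  5  6  6
 C  5  4  4  3  3  4  4  5  6
 C  6  5  5  4  4  4  4  5  6
 C  7  6  6  5  5  5  4  5  6
 A  8  7  7  6  6  6  5  5  6
 A  9  8  8  7  7  7  6  6  6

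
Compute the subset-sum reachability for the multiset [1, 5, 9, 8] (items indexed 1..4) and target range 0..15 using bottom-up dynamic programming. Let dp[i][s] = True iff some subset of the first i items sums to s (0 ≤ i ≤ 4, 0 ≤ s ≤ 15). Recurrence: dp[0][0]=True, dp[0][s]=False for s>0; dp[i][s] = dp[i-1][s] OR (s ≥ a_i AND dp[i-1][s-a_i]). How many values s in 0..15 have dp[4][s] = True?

i\s   0   1   2   3   4   5   6   7   8   9  10  11  12  13  14  15
  0   T   F   F   F   F   F   F   F   F   F   F   F   F   F   F   F
  1   T   T   F   F   F   F   F   F   F   F   F   F   F   F   F   F
  2   T   T   F   F   F   T   T   F   F   F   F   F   F   F   F   F
  3   T   T   F   F   F   T   T   F   F   T   T   F   F   F   T   T
  4   T   T   F   F   F   T   T   F   T   T   T   F   F   T   T   T

10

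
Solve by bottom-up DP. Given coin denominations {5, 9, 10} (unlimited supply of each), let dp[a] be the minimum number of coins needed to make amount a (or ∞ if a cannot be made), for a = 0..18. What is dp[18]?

2

 a  0  1  2  3  4  5  6  7  8  9 10 11 12 13 14 15 16 17 18
dp  0  -  -  -  -  1  -  -  -  1  1  -  -  -  2  2  -  -  2
(- denotes ∞ / unreachable)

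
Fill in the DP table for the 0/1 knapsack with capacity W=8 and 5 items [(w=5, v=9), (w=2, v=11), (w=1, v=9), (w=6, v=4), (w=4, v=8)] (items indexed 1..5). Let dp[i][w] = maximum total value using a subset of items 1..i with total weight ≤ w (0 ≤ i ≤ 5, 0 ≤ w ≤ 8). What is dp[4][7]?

i\w   0   1   2   3   4   5   6   7   8
  0   0   0   0   0   0   0   0   0   0
  1   0   0   0   0   0   9   9   9   9
  2   0   0  11  11  11  11  11  20  20
  3   0   9  11  20  20  20  20  20  29
  4   0   9  11  20  20  20  20  20  29
  5   0   9  11  20  20  20  20  28  29

20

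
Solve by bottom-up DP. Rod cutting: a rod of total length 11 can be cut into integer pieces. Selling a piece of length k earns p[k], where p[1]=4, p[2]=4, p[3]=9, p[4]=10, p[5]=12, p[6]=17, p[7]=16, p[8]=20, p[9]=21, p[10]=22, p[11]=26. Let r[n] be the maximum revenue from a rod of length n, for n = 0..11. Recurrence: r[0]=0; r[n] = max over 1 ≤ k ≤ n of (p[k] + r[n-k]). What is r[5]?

   n    0    1    2    3    4    5    6    7    8    9   10   11
r[n]    0    4    8   12   16   20   24   28   32   36   40   44

20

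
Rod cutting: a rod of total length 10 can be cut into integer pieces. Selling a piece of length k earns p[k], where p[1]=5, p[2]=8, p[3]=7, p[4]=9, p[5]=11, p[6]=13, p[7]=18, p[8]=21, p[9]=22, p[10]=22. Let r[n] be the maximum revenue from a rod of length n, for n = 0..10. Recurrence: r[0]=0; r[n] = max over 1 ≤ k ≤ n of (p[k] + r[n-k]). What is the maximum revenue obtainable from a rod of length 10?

   n    0    1    2    3    4    5    6    7    8    9   10
r[n]    0    5   10   15   20   25   30   35   40   45   50

50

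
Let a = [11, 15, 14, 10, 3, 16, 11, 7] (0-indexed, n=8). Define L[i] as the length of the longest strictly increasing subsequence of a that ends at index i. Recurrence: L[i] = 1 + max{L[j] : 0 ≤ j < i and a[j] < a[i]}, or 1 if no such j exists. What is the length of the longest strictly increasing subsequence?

3

   i    0    1    2    3    4    5    6    7
a[i]   11   15   14   10    3   16   11    7
L[i]    1    2    2    1    1    3    2    2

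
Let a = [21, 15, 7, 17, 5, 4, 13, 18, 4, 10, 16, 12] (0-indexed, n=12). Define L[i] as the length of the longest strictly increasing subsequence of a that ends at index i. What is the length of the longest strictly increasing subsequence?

   i    0    1    2    3    4    5    6    7    8    9   10   11
a[i]   21   15    7   17    5    4   13   18    4   10   16   12
L[i]    1    1    1    2    1    1    2    3    1    2    3    3

3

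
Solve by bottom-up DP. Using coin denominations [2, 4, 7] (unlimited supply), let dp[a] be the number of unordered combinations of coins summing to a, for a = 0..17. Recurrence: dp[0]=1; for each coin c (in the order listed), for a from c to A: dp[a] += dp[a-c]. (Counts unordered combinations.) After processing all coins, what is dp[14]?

after  coin     0     1     2     3     4     5     6     7     8     9    10    11    12    13    14    15    16    17
          2     1     0     1     0     1     0     1     0     1     0     1     0     1     0     1     0     1     0
          4     1     0     1     0     2     0     2     0     3     0     3     0     4     0     4     0     5     0
          7     1     0     1     0     2     0     2     1     3     1     3     2     4     2     5     3     6     3

5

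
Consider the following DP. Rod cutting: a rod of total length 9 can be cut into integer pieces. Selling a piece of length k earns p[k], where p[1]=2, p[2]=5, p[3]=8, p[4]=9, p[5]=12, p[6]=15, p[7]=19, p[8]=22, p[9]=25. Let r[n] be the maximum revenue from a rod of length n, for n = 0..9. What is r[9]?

25

   n    0    1    2    3    4    5    6    7    8    9
r[n]    0    2    5    8   10   13   16   19   22   25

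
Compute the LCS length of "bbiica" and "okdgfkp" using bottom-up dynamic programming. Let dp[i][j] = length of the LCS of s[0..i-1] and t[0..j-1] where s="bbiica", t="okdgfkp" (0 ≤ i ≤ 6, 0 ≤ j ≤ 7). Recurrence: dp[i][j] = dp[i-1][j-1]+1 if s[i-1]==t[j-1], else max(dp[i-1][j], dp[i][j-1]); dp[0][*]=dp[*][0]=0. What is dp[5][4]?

   ''  o  k  d  g  f  k  p
''  0  0  0  0  0  0  0  0
 b  0  0  0  0  0  0  0  0
 b  0  0  0  0  0  0  0  0
 i  0  0  0  0  0  0  0  0
 i  0  0  0  0  0  0  0  0
 c  0  0  0  0  0  0  0  0
 a  0  0  0  0  0  0  0  0

0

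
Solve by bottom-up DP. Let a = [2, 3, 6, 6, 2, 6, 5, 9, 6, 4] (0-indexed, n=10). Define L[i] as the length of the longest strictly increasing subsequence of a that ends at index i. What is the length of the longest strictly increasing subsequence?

4

   i    0    1    2    3    4    5    6    7    8    9
a[i]    2    3    6    6    2    6    5    9    6    4
L[i]    1    2    3    3    1    3    3    4    4    3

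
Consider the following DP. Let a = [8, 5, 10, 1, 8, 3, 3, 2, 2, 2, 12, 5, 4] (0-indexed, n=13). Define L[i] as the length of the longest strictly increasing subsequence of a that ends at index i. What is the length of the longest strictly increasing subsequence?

3

   i    0    1    2    3    4    5    6    7    8    9   10   11   12
a[i]    8    5   10    1    8    3    3    2    2    2   12    5    4
L[i]    1    1    2    1    2    2    2    2    2    2    3    3    3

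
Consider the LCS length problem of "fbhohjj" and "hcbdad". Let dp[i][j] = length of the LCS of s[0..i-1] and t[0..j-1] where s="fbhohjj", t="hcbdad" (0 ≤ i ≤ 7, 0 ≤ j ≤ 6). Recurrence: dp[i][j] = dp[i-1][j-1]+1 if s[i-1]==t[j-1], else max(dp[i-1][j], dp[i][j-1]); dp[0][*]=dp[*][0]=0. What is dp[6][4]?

   ''  h  c  b  d  a  d
''  0  0  0  0  0  0  0
 f  0  0  0  0  0  0  0
 b  0  0  0  1  1  1  1
 h  0  1  1  1  1  1  1
 o  0  1  1  1  1  1  1
 h  0  1  1  1  1  1  1
 j  0  1  1  1  1  1  1
 j  0  1  1  1  1  1  1

1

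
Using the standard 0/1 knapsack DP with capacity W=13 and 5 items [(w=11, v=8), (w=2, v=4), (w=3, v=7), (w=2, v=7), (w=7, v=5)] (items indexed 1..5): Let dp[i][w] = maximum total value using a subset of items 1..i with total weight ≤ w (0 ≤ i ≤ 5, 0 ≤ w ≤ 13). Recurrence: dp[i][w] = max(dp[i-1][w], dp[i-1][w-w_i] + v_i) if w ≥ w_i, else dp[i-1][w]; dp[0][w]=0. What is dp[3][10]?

11

i\w   0   1   2   3   4   5   6   7   8   9  10  11  12  13
  0   0   0   0   0   0   0   0   0   0   0   0   0   0   0
  1   0   0   0   0   0   0   0   0   0   0   0   8   8   8
  2   0   0   4   4   4   4   4   4   4   4   4   8   8  12
  3   0   0   4   7   7  11  11  11  11  11  11  11  11  12
  4   0   0   7   7  11  14  14  18  18  18  18  18  18  18
  5   0   0   7   7  11  14  14  18  18  18  18  18  19  19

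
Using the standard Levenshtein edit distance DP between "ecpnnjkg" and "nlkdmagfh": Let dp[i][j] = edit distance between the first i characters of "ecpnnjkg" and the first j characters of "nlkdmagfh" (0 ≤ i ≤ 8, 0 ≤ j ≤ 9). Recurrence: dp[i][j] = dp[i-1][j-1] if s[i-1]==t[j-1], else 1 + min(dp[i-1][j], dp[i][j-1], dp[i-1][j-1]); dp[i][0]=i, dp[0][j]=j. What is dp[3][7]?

   ''  n  l  k  d  m  a  g  f  h
''  0  1  2  3  4  5  6  7  8  9
 e  1  1  2  3  4  5  6  7  8  9
 c  2  2  2  3  4  5  6  7  8  9
 p  3  3  3  3  4  5  6  7  8  9
 n  4  3  4  4  4  5  6  7  8  9
 n  5  4  4  5  5  5  6  7  8  9
 j  6  5  5  5  6  6  6  7  8  9
 k  7  6  6  5  6  7  7  7  8  9
 g  8  7  7  6  6  7  8  7  8  9

7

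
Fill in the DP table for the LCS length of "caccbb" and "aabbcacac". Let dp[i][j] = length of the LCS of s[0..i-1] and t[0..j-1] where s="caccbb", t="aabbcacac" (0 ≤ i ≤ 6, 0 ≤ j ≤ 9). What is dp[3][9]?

3

   ''  a  a  b  b  c  a  c  a  c
''  0  0  0  0  0  0  0  0  0  0
 c  0  0  0  0  0  1  1  1  1  1
 a  0  1  1  1  1  1  2  2  2  2
 c  0  1  1  1  1  2  2  3  3  3
 c  0  1  1  1  1  2  2  3  3  4
 b  0  1  1  2  2  2  2  3  3  4
 b  0  1  1  2  3  3  3  3  3  4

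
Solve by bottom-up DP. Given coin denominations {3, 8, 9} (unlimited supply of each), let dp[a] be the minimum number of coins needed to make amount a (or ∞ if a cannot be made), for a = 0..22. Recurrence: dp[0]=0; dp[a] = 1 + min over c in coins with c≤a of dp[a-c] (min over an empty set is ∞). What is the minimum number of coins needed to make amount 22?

4

 a  0  1  2  3  4  5  6  7  8  9 10 11 12 13 14 15 16 17 18 19 20 21 22
dp  0  -  -  1  -  -  2  -  1  1  -  2  2  -  3  3  2  2  2  3  3  3  4
(- denotes ∞ / unreachable)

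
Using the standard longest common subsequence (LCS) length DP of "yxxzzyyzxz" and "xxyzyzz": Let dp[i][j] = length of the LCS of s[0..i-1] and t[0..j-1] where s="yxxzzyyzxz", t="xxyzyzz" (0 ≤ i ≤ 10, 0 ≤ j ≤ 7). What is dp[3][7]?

2

   ''  x  x  y  z  y  z  z
''  0  0  0  0  0  0  0  0
 y  0  0  0  1  1  1  1  1
 x  0  1  1  1  1  1  1  1
 x  0  1  2  2  2  2  2  2
 z  0  1  2  2  3  3  3  3
 z  0  1  2  2  3  3  4  4
 y  0  1  2  3  3  4  4  4
 y  0  1  2  3  3  4  4  4
 z  0  1  2  3  4  4  5  5
 x  0  1  2  3  4  4  5  5
 z  0  1  2  3  4  4  5  6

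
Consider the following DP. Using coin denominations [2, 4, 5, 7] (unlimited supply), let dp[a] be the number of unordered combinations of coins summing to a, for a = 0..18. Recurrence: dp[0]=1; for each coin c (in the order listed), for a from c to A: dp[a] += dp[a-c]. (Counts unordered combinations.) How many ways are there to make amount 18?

after  coin     0     1     2     3     4     5     6     7     8     9    10    11    12    13    14    15    16    17    18
          2     1     0     1     0     1     0     1     0     1     0     1     0     1     0     1     0     1     0     1
          4     1     0     1     0     2     0     2     0     3     0     3     0     4     0     4     0     5     0     5
          5     1     0     1     0     2     1     2     1     3     2     4     2     5     3     6     4     7     5     8
          7     1     0     1     0     2     1     2     2     3     3     4     4     6     5     8     7    10     9    12

12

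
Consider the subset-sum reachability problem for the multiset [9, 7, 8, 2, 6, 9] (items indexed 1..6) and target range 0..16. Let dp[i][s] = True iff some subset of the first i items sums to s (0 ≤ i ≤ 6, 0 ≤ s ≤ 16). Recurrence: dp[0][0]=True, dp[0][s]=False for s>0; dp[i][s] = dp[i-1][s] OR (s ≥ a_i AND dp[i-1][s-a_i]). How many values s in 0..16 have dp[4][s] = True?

9

i\s   0   1   2   3   4   5   6   7   8   9  10  11  12  13  14  15  16
  0   T   F   F   F   F   F   F   F   F   F   F   F   F   F   F   F   F
  1   T   F   F   F   F   F   F   F   F   T   F   F   F   F   F   F   F
  2   T   F   F   F   F   F   F   T   F   T   F   F   F   F   F   F   T
  3   T   F   F   F   F   F   F   T   T   T   F   F   F   F   F   T   T
  4   T   F   T   F   F   F   F   T   T   T   T   T   F   F   F   T   T
  5   T   F   T   F   F   F   T   T   T   T   T   T   F   T   T   T   T
  6   T   F   T   F   F   F   T   T   T   T   T   T   F   T   T   T   T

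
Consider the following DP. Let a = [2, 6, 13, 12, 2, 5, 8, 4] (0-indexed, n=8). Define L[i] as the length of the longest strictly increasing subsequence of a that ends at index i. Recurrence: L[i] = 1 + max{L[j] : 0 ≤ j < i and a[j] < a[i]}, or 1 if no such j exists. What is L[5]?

2

   i    0    1    2    3    4    5    6    7
a[i]    2    6   13   12    2    5    8    4
L[i]    1    2    3    3    1    2    3    2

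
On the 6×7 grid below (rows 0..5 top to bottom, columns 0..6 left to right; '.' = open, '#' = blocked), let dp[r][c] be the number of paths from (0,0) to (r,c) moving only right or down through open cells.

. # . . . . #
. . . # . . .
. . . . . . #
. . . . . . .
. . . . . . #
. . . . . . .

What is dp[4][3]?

19

r\c   0   1   2   3   4   5   6
  0   1   0   0   0   0   0   0
  1   1   1   1   0   0   0   0
  2   1   2   3   3   3   3   0
  3   1   3   6   9  12  15  15
  4   1   4  10  19  31  46   0
  5   1   5  15  34  65 111 111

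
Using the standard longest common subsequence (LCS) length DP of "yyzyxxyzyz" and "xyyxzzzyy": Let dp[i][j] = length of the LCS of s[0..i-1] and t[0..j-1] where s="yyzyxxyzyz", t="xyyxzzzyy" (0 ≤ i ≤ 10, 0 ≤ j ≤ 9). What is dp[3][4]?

2

   ''  x  y  y  x  z  z  z  y  y
''  0  0  0  0  0  0  0  0  0  0
 y  0  0  1  1  1  1  1  1  1  1
 y  0  0  1  2  2  2  2  2  2  2
 z  0  0  1  2  2  3  3  3  3  3
 y  0  0  1  2  2  3  3  3  4  4
 x  0  1  1  2  3  3  3  3  4  4
 x  0  1  1  2  3  3  3  3  4  4
 y  0  1  2  2  3  3  3  3  4  5
 z  0  1  2  2  3  4  4  4  4  5
 y  0  1  2  3  3  4  4  4  5  5
 z  0  1  2  3  3  4  5  5  5  5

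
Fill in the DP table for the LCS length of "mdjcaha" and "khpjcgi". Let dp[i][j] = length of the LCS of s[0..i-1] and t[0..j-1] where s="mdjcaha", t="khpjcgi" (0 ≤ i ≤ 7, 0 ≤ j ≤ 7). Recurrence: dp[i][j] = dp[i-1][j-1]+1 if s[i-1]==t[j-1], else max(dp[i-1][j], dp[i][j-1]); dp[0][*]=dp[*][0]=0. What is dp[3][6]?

   ''  k  h  p  j  c  g  i
''  0  0  0  0  0  0  0  0
 m  0  0  0  0  0  0  0  0
 d  0  0  0  0  0  0  0  0
 j  0  0  0  0  1  1  1  1
 c  0  0  0  0  1  2  2  2
 a  0  0  0  0  1  2  2  2
 h  0  0  1  1  1  2  2  2
 a  0  0  1  1  1  2  2  2

1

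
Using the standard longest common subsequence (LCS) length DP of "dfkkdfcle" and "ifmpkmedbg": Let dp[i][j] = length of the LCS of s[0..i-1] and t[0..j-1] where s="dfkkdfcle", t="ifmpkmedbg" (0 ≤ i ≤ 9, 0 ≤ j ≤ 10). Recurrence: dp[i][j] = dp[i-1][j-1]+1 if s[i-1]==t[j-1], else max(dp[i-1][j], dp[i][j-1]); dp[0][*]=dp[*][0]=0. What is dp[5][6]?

   ''  i  f  m  p  k  m  e  d  b  g
''  0  0  0  0  0  0  0  0  0  0  0
 d  0  0  0  0  0  0  0  0  1  1  1
 f  0  0  1  1  1  1  1  1  1  1  1
 k  0  0  1  1  1  2  2  2  2  2  2
 k  0  0  1  1  1  2  2  2  2  2  2
 d  0  0  1  1  1  2  2  2  3  3  3
 f  0  0  1  1  1  2  2  2  3  3  3
 c  0  0  1  1  1  2  2  2  3  3  3
 l  0  0  1  1  1  2  2  2  3  3  3
 e  0  0  1  1  1  2  2  3  3  3  3

2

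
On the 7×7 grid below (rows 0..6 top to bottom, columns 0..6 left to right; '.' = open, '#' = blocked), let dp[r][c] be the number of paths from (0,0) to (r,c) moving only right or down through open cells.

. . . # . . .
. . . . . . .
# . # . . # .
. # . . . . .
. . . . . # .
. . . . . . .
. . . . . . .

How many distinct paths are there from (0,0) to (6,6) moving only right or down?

60

r\c   0   1   2   3   4   5   6
  0   1   1   1   0   0   0   0
  1   1   2   3   3   3   3   3
  2   0   2   0   3   6   0   3
  3   0   0   0   3   9   9  12
  4   0   0   0   3  12   0  12
  5   0   0   0   3  15  15  27
  6   0   0   0   3  18  33  60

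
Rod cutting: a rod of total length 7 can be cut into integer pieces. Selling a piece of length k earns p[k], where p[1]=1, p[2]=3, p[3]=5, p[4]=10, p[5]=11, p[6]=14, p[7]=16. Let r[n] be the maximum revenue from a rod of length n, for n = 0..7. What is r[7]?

16

   n    0    1    2    3    4    5    6    7
r[n]    0    1    3    5   10   11   14   16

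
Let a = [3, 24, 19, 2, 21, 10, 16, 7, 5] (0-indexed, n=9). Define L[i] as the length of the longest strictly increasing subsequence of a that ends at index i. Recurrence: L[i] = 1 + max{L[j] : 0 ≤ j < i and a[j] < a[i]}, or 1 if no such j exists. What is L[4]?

3

   i    0    1    2    3    4    5    6    7    8
a[i]    3   24   19    2   21   10   16    7    5
L[i]    1    2    2    1    3    2    3    2    2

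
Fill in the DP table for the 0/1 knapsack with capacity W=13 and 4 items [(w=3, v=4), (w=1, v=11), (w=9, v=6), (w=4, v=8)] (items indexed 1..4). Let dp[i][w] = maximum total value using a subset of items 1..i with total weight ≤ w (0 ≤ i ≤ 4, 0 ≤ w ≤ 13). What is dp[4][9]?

23

i\w   0   1   2   3   4   5   6   7   8   9  10  11  12  13
  0   0   0   0   0   0   0   0   0   0   0   0   0   0   0
  1   0   0   0   4   4   4   4   4   4   4   4   4   4   4
  2   0  11  11  11  15  15  15  15  15  15  15  15  15  15
  3   0  11  11  11  15  15  15  15  15  15  17  17  17  21
  4   0  11  11  11  15  19  19  19  23  23  23  23  23  23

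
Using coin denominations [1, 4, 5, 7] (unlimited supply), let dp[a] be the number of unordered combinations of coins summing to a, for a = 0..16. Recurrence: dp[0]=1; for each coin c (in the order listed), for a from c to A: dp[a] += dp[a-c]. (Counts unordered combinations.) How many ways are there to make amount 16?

17

after  coin     0     1     2     3     4     5     6     7     8     9    10    11    12    13    14    15    16
          1     1     1     1     1     1     1     1     1     1     1     1     1     1     1     1     1     1
          4     1     1     1     1     2     2     2     2     3     3     3     3     4     4     4     4     5
          5     1     1     1     1     2     3     3     3     4     5     6     6     7     8     9    10    11
          7     1     1     1     1     2     3     3     4     5     6     7     8    10    11    13    15    17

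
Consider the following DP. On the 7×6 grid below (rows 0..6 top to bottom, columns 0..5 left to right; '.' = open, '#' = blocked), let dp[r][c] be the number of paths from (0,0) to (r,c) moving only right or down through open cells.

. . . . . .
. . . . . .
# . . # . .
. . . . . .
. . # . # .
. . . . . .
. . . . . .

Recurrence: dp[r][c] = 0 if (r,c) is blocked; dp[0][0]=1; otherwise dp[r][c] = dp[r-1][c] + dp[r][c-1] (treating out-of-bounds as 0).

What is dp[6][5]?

r\c   0   1   2   3   4   5
  0   1   1   1   1   1   1
  1   1   2   3   4   5   6
  2   0   2   5   0   5  11
  3   0   2   7   7  12  23
  4   0   2   0   7   0  23
  5   0   2   2   9   9  32
  6   0   2   4  13  22  54

54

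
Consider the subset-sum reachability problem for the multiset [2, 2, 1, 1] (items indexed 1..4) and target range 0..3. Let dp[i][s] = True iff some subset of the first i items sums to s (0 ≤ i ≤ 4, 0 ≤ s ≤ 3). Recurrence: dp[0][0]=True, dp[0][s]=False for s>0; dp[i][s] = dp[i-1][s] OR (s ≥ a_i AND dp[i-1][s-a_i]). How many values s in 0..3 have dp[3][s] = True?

4

i\s   0   1   2   3
  0   T   F   F   F
  1   T   F   T   F
  2   T   F   T   F
  3   T   T   T   T
  4   T   T   T   T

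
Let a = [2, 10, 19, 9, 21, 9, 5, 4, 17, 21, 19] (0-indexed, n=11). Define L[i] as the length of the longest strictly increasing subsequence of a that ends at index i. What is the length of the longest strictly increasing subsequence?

4

   i    0    1    2    3    4    5    6    7    8    9   10
a[i]    2   10   19    9   21    9    5    4   17   21   19
L[i]    1    2    3    2    4    2    2    2    3    4    4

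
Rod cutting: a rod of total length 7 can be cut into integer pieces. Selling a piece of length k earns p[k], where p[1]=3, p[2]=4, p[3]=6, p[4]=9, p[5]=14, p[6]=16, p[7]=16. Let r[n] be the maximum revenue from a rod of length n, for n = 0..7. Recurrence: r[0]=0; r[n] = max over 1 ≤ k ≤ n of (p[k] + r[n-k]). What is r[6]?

18

   n    0    1    2    3    4    5    6    7
r[n]    0    3    6    9   12   15   18   21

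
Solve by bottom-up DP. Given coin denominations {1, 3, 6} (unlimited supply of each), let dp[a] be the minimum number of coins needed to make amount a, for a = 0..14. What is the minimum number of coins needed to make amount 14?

 a  0  1  2  3  4  5  6  7  8  9 10 11 12 13 14
dp  0  1  2  1  2  3  1  2  3  2  3  4  2  3  4

4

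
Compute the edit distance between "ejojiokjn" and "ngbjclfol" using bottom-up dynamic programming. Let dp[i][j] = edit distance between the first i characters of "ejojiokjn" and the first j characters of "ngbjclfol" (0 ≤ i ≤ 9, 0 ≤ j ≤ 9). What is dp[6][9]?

   ''  n  g  b  j  c  l  f  o  l
''  0  1  2  3  4  5  6  7  8  9
 e  1  1  2  3  4  5  6  7  8  9
 j  2  2  2  3  3  4  5  6  7  8
 o  3  3  3  3  4  4  5  6  6  7
 j  4  4  4  4  3  4  5  6  7  7
 i  5  5  5  5  4  4  5  6  7  8
 o  6  6  6  6  5  5  5  6  6  7
 k  7  7  7  7  6  6  6  6  7  7
 j  8  8  8  8  7  7  7  7  7  8
 n  9  8  9  9  8  8  8  8  8  8

7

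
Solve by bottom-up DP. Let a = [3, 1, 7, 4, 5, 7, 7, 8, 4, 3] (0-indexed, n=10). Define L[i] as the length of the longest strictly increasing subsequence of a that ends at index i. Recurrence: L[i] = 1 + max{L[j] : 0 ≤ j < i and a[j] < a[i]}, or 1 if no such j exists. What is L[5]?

4

   i    0    1    2    3    4    5    6    7    8    9
a[i]    3    1    7    4    5    7    7    8    4    3
L[i]    1    1    2    2    3    4    4    5    2    2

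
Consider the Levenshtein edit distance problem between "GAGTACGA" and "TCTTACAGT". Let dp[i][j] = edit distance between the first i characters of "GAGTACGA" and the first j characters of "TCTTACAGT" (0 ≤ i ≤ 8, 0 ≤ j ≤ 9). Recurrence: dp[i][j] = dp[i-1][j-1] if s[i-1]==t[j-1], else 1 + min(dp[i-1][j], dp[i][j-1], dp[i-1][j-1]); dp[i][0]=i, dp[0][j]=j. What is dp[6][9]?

6

   ''  T  C  T  T  A  C  A  G  T
''  0  1  2  3  4  5  6  7  8  9
 G  1  1  2  3  4  5  6  7  7  8
 A  2  2  2  3  4  4  5  6  7  8
 G  3  3  3  3  4  5  5  6  6  7
 T  4  3  4  3  3  4  5  6  7  6
 A  5  4  4  4  4  3  4  5  6  7
 C  6  5  4  5  5  4  3  4  5  6
 G  7  6  5  5  6  5  4  4  4  5
 A  8  7  6  6  6  6  5  4  5  5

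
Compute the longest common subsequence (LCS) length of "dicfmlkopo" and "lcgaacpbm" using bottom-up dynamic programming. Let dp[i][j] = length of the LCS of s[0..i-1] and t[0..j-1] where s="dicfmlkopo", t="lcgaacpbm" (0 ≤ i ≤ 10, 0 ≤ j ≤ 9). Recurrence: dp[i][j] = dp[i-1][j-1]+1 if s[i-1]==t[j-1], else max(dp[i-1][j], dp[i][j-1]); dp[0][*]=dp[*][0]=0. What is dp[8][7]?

   ''  l  c  g  a  a  c  p  b  m
''  0  0  0  0  0  0  0  0  0  0
 d  0  0  0  0  0  0  0  0  0  0
 i  0  0  0  0  0  0  0  0  0  0
 c  0  0  1  1  1  1  1  1  1  1
 f  0  0  1  1  1  1  1  1  1  1
 m  0  0  1  1  1  1  1  1  1  2
 l  0  1  1  1  1  1  1  1  1  2
 k  0  1  1  1  1  1  1  1  1  2
 o  0  1  1  1  1  1  1  1  1  2
 p  0  1  1  1  1  1  1  2  2  2
 o  0  1  1  1  1  1  1  2  2  2

1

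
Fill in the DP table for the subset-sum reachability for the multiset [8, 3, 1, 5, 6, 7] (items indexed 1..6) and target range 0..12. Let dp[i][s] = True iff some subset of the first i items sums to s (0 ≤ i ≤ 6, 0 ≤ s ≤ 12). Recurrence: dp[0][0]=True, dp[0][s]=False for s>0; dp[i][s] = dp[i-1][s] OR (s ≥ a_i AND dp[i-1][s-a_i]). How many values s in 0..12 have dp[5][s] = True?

i\s   0   1   2   3   4   5   6   7   8   9  10  11  12
  0   T   F   F   F   F   F   F   F   F   F   F   F   F
  1   T   F   F   F   F   F   F   F   T   F   F   F   F
  2   T   F   F   T   F   F   F   F   T   F   F   T   F
  3   T   T   F   T   T   F   F   F   T   T   F   T   T
  4   T   T   F   T   T   T   T   F   T   T   F   T   T
  5   T   T   F   T   T   T   T   T   T   T   T   T   T
  6   T   T   F   T   T   T   T   T   T   T   T   T   T

12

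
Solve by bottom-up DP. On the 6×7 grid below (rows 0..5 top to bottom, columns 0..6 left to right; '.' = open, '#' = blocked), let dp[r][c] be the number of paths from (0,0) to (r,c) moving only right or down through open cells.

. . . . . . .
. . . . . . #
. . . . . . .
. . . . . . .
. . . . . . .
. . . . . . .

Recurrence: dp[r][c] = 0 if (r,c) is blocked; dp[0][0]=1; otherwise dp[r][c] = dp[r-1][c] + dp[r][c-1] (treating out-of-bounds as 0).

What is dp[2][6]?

21

r\c   0   1   2   3   4   5   6
  0   1   1   1   1   1   1   1
  1   1   2   3   4   5   6   0
  2   1   3   6  10  15  21  21
  3   1   4  10  20  35  56  77
  4   1   5  15  35  70 126 203
  5   1   6  21  56 126 252 455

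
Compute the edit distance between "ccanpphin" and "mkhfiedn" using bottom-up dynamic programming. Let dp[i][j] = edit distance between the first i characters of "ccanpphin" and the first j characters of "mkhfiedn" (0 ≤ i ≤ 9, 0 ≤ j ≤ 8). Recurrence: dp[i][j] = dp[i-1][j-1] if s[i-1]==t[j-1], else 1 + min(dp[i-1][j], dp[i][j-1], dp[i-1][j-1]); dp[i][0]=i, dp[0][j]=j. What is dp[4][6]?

6

   ''  m  k  h  f  i  e  d  n
''  0  1  2  3  4  5  6  7  8
 c  1  1  2  3  4  5  6  7  8
 c  2  2  2  3  4  5  6  7  8
 a  3  3  3  3  4  5  6  7  8
 n  4  4  4  4  4  5  6  7  7
 p  5  5  5  5  5  5  6  7  8
 p  6  6  6  6  6  6  6  7  8
 h  7  7  7  6  7  7  7  7  8
 i  8  8  8  7  7  7  8  8  8
 n  9  9  9  8  8  8  8  9  8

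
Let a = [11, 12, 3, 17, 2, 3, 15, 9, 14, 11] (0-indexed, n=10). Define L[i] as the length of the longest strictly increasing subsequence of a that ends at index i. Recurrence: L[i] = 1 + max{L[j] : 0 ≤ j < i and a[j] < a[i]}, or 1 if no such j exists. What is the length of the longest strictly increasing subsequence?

   i    0    1    2    3    4    5    6    7    8    9
a[i]   11   12    3   17    2    3   15    9   14   11
L[i]    1    2    1    3    1    2    3    3    4    4

4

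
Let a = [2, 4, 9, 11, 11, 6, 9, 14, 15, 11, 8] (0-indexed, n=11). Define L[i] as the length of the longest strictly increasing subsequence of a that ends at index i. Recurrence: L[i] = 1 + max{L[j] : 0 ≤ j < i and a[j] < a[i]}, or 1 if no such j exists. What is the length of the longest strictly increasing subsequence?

6

   i    0    1    2    3    4    5    6    7    8    9   10
a[i]    2    4    9   11   11    6    9   14   15   11    8
L[i]    1    2    3    4    4    3    4    5    6    5    4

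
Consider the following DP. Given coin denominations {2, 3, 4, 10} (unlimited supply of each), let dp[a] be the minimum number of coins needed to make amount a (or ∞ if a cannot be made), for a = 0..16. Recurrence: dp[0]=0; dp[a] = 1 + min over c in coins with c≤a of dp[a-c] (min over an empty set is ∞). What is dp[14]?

 a  0  1  2  3  4  5  6  7  8  9 10 11 12 13 14 15 16
dp  0  -  1  1  1  2  2  2  2  3  1  3  2  2  2  3  3
(- denotes ∞ / unreachable)

2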